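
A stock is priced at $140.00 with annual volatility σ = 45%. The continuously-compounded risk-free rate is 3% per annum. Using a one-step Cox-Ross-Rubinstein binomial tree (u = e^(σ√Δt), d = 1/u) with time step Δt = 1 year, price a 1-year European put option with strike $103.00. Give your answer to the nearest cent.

$7.70

CRR parameters: u = e^(σ√Δt) = e^(0.45·√1) = 1.5683, d = 1/u = 0.6376
Per-period rate: rΔt = 0.03·1 = 0.03, so R = e^0.03 = 1.0305
Risk-neutral probability p = (e^0.03 − 0.6376)/(1.5683 − 0.6376) = 0.3928/0.9307 = 0.4221
Terminal stock prices: S_u = 219.6, S_d = 89.27
Terminal payoffs (K − S): max(-116.6, 0) = 0, max(13.73, 0) = 13.73
Node 0 (S = 140): V_0 = e^(−0.03)·[0.4221·0.0000 + 0.5779·13.7321] = 7.7014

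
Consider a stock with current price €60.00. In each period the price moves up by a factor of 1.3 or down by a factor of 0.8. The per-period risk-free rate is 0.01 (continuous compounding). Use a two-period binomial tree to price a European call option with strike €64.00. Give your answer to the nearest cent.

Risk-neutral probability p = (e^0.01 − 0.8)/(1.3 − 0.8) = 0.2101/0.5000 = 0.4201
Terminal stock prices: S_uu = 101.4, S_ud = 62.4, S_dd = 38.4
Terminal payoffs (S − K): max(37.4, 0) = 37.4, max(-1.6, 0) = 0, max(-25.6, 0) = 0
Node u (S = 78): V_u = e^(−0.01)·[0.4201·37.4000 + 0.5799·0.0000] = 15.5554
Node d (S = 48): V_d = e^(−0.01)·[0.4201·0.0000 + 0.5799·0.0000] = 0.0000
Node 0 (S = 60): V_0 = e^(−0.01)·[0.4201·15.5554 + 0.5799·0.0000] = 6.4698

€6.47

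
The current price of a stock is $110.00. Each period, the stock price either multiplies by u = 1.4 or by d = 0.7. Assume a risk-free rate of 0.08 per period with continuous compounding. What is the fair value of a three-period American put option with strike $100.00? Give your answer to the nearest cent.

$12.37

Risk-neutral probability p = (e^0.08 − 0.7)/(1.4 − 0.7) = 0.3833/0.7000 = 0.5476
Terminal stock prices: S_uuu = 301.8, S_uud = 150.9, S_udd = 75.46, S_ddd = 37.73
Terminal payoffs (K − S): max(-201.8, 0) = 0, max(-50.92, 0) = 0, max(24.54, 0) = 24.54, max(62.27, 0) = 62.27
Node uu (S = 215.6): continuation = e^(−0.08)·[0.5476·0.0000 + 0.4524·0.0000] = 0.0000; exercise value = 0.0000 ≤ continuation, so V_uu = 0.0000
Node ud (S = 107.8): continuation = e^(−0.08)·[0.5476·0.0000 + 0.4524·24.5400] = 10.2494; exercise value = 0.0000 ≤ continuation, so V_ud = 10.2494
Node dd (S = 53.9): continuation = e^(−0.08)·[0.5476·24.5400 + 0.4524·62.2700] = 38.4116; exercise value = 46.1000 > continuation, so V_dd = 46.1000 (exercise)
Node u (S = 154): continuation = e^(−0.08)·[0.5476·0.0000 + 0.4524·10.2494] = 4.2808; exercise value = 0.0000 ≤ continuation, so V_u = 4.2808
Node d (S = 77): continuation = e^(−0.08)·[0.5476·10.2494 + 0.4524·46.1000] = 24.4348; exercise value = 23.0000 ≤ continuation, so V_d = 24.4348
Node 0 (S = 110): continuation = e^(−0.08)·[0.5476·4.2808 + 0.4524·24.4348] = 12.3692; exercise value = 0.0000 ≤ continuation, so V_0 = 12.3692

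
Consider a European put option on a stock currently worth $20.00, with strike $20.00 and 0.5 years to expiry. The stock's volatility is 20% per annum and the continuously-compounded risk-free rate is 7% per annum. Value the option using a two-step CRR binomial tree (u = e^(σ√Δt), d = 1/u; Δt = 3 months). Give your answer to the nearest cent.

CRR parameters: u = e^(σ√Δt) = e^(0.2·√0.25) = 1.1052, d = 1/u = 0.9048
Per-period rate: rΔt = 0.07·0.25 = 0.0175, so R = e^0.0175 = 1.0177
Risk-neutral probability p = (e^0.0175 − 0.9048)/(1.1052 − 0.9048) = 0.1128/0.2003 = 0.5631
Terminal stock prices: S_uu = 24.43, S_ud = 20, S_dd = 16.37
Terminal payoffs (K − S): max(-4.428, 0) = 0, max(0, 0) = 0, max(3.625, 0) = 3.625
Node u (S = 22.1): V_u = e^(−0.0175)·[0.5631·0.0000 + 0.4369·0.0000] = 0.0000
Node d (S = 18.1): V_d = e^(−0.0175)·[0.5631·0.0000 + 0.4369·3.6254] = 1.5563
Node 0 (S = 20): V_0 = e^(−0.0175)·[0.5631·0.0000 + 0.4369·1.5563] = 0.6681

$0.67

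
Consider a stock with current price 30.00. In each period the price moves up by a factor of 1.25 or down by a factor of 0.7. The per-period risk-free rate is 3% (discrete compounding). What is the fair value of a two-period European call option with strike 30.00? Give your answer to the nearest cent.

5.73

Risk-neutral probability p = (1 + 0.03 − 0.7)/(1.25 − 0.7) = 0.3300/0.5500 = 0.6000
Terminal stock prices: S_uu = 46.88, S_ud = 26.25, S_dd = 14.7
Terminal payoffs (S − K): max(16.88, 0) = 16.88, max(-3.75, 0) = 0, max(-15.3, 0) = 0
Node u (S = 37.5): V_u = 1/1.03·[0.6000·16.8750 + 0.4000·0.0000] = 9.8301
Node d (S = 21): V_d = 1/1.03·[0.6000·0.0000 + 0.4000·0.0000] = 0.0000
Node 0 (S = 30): V_0 = 1/1.03·[0.6000·9.8301 + 0.4000·0.0000] = 5.7263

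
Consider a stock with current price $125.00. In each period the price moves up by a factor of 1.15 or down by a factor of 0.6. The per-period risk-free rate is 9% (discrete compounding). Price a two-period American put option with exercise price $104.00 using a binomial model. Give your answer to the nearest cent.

$4.35

Risk-neutral probability p = (1 + 0.09 − 0.6)/(1.15 − 0.6) = 0.4900/0.5500 = 0.8909
Terminal stock prices: S_uu = 165.3, S_ud = 86.25, S_dd = 45
Terminal payoffs (K − S): max(-61.31, 0) = 0, max(17.75, 0) = 17.75, max(59, 0) = 59
Node u (S = 143.8): continuation = 1/1.09·[0.8909·0.0000 + 0.1091·17.7500] = 1.7765; exercise value = 0.0000 ≤ continuation, so V_u = 1.7765
Node d (S = 75): continuation = 1/1.09·[0.8909·17.7500 + 0.1091·59.0000] = 20.4128; exercise value = 29.0000 > continuation, so V_d = 29.0000 (exercise)
Node 0 (S = 125): continuation = 1/1.09·[0.8909·1.7765 + 0.1091·29.0000] = 4.3544; exercise value = 0.0000 ≤ continuation, so V_0 = 4.3544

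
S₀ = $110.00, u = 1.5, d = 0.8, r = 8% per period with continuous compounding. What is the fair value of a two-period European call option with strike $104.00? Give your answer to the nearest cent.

Risk-neutral probability p = (e^0.08 − 0.8)/(1.5 − 0.8) = 0.2833/0.7000 = 0.4047
Terminal stock prices: S_uu = 247.5, S_ud = 132, S_dd = 70.4
Terminal payoffs (S − K): max(143.5, 0) = 143.5, max(28, 0) = 28, max(-33.6, 0) = 0
Node u (S = 165): V_u = e^(−0.08)·[0.4047·143.5000 + 0.5953·28.0000] = 68.9959
Node d (S = 88): V_d = e^(−0.08)·[0.4047·28.0000 + 0.5953·0.0000] = 10.4603
Node 0 (S = 110): V_0 = e^(−0.08)·[0.4047·68.9959 + 0.5953·10.4603] = 31.5239

$31.52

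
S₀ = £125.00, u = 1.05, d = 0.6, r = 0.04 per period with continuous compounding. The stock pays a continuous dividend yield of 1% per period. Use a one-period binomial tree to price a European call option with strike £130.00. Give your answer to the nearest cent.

£1.15

Per-period risk-free factor R = e^0.04 = 1.0408; dividend-adjusted growth = e^(0.04−0.01) = 1.0305.
Risk-neutral probability p = (1.0305 − 0.6)/(1.05 − 0.6) = 0.4305/0.4500 = 0.9566
Terminal stock prices: S_u = 131.2, S_d = 75
Terminal payoffs (S − K): max(1.25, 0) = 1.25, max(-55, 0) = 0
Node 0 (S = 125): V_0 = e^(−0.04)·[0.9566·1.2500 + 0.0434·0.0000] = 1.1488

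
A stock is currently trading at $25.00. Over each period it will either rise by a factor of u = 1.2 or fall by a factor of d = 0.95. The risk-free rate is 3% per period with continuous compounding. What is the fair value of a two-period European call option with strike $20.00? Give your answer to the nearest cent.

$6.16

Risk-neutral probability p = (e^0.03 − 0.95)/(1.2 − 0.95) = 0.0805/0.2500 = 0.3218
Terminal stock prices: S_uu = 36, S_ud = 28.5, S_dd = 22.56
Terminal payoffs (S − K): max(16, 0) = 16, max(8.5, 0) = 8.5, max(2.562, 0) = 2.562
Node u (S = 30): V_u = e^(−0.03)·[0.3218·16.0000 + 0.6782·8.5000] = 10.5911
Node d (S = 23.75): V_d = e^(−0.03)·[0.3218·8.5000 + 0.6782·2.5625] = 4.3411
Node 0 (S = 25): V_0 = e^(−0.03)·[0.3218·10.5911 + 0.6782·4.3411] = 6.1647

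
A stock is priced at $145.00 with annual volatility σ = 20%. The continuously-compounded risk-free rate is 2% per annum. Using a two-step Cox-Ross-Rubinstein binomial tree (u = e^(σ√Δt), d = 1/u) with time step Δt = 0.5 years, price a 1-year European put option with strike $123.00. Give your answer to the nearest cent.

$3.36

CRR parameters: u = e^(σ√Δt) = e^(0.2·√0.5) = 1.1519, d = 1/u = 0.8681
Per-period rate: rΔt = 0.02·0.5 = 0.01, so R = e^0.01 = 1.0101
Risk-neutral probability p = (e^0.01 − 0.8681)/(1.1519 − 0.8681) = 0.1419/0.2838 = 0.5001
Terminal stock prices: S_uu = 192.4, S_ud = 145, S_dd = 109.3
Terminal payoffs (K − S): max(-69.4, 0) = 0, max(-22, 0) = 0, max(13.72, 0) = 13.72
Node u (S = 167): V_u = e^(−0.01)·[0.5001·0.0000 + 0.4999·0.0000] = 0.0000
Node d (S = 125.9): V_d = e^(−0.01)·[0.5001·0.0000 + 0.4999·13.7224] = 6.7913
Node 0 (S = 145): V_0 = e^(−0.01)·[0.5001·0.0000 + 0.4999·6.7913] = 3.3611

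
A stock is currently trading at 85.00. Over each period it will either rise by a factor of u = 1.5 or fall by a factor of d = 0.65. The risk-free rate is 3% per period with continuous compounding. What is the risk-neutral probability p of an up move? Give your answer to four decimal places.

Risk-neutral probability p = (e^0.03 − 0.65)/(1.5 − 0.65) = 0.3805/0.8500 = 0.4476

p = 0.4476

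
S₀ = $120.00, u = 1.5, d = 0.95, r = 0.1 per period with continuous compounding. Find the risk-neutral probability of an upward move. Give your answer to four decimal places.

p = 0.2821

Risk-neutral probability p = (e^0.1 − 0.95)/(1.5 − 0.95) = 0.1552/0.5500 = 0.2821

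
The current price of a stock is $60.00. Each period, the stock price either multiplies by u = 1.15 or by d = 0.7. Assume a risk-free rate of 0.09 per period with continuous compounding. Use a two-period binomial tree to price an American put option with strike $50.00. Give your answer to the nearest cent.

Risk-neutral probability p = (e^0.09 − 0.7)/(1.15 − 0.7) = 0.3942/0.4500 = 0.8759
Terminal stock prices: S_uu = 79.35, S_ud = 48.3, S_dd = 29.4
Terminal payoffs (K − S): max(-29.35, 0) = 0, max(1.7, 0) = 1.7, max(20.6, 0) = 20.6
Node u (S = 69): continuation = e^(−0.09)·[0.8759·0.0000 + 0.1241·1.7000] = 0.1927; exercise value = 0.0000 ≤ continuation, so V_u = 0.1927
Node d (S = 42): continuation = e^(−0.09)·[0.8759·1.7000 + 0.1241·20.6000] = 3.6966; exercise value = 8.0000 > continuation, so V_d = 8.0000 (exercise)
Node 0 (S = 60): continuation = e^(−0.09)·[0.8759·0.1927 + 0.1241·8.0000] = 1.0613; exercise value = 0.0000 ≤ continuation, so V_0 = 1.0613

$1.06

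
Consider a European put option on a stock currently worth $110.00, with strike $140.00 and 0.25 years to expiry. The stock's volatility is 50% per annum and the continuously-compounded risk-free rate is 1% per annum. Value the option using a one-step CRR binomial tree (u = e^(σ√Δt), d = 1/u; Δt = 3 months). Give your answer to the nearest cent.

$30.20

CRR parameters: u = e^(σ√Δt) = e^(0.5·√0.25) = 1.2840, d = 1/u = 0.7788
Per-period rate: rΔt = 0.01·0.25 = 0.0025, so R = e^0.0025 = 1.0025
Risk-neutral probability p = (e^0.0025 − 0.7788)/(1.2840 − 0.7788) = 0.2237/0.5052 = 0.4428
Terminal stock prices: S_u = 141.2, S_d = 85.67
Terminal payoffs (K − S): max(-1.243, 0) = 0, max(54.33, 0) = 54.33
Node 0 (S = 110): V_0 = e^(−0.0025)·[0.4428·0.0000 + 0.5572·54.3319] = 30.1993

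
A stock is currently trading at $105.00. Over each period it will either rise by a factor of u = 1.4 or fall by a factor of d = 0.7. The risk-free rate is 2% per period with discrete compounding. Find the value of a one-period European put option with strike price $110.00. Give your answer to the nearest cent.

Risk-neutral probability p = (1 + 0.02 − 0.7)/(1.4 − 0.7) = 0.3200/0.7000 = 0.4571
Terminal stock prices: S_u = 147, S_d = 73.5
Terminal payoffs (K − S): max(-37, 0) = 0, max(36.5, 0) = 36.5
Node 0 (S = 105): V_0 = 1/1.02·[0.4571·0.0000 + 0.5429·36.5000] = 19.4258

$19.43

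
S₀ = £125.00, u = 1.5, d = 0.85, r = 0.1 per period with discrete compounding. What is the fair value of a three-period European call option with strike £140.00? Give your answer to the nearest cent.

£32.38

Risk-neutral probability p = (1 + 0.1 − 0.85)/(1.5 − 0.85) = 0.2500/0.6500 = 0.3846
Terminal stock prices: S_uuu = 421.9, S_uud = 239.1, S_udd = 135.5, S_ddd = 76.77
Terminal payoffs (S − K): max(281.9, 0) = 281.9, max(99.06, 0) = 99.06, max(-4.531, 0) = 0, max(-63.23, 0) = 0
Node uu (S = 281.2): V_uu = 1/1.1·[0.3846·281.8750 + 0.6154·99.0625] = 153.9773
Node ud (S = 159.4): V_ud = 1/1.1·[0.3846·99.0625 + 0.6154·0.0000] = 34.6372
Node dd (S = 90.31): V_dd = 1/1.1·[0.3846·0.0000 + 0.6154·0.0000] = 0.0000
Node u (S = 187.5): V_u = 1/1.1·[0.3846·153.9773 + 0.6154·34.6372] = 73.2157
Node d (S = 106.2): V_d = 1/1.1·[0.3846·34.6372 + 0.6154·0.0000] = 12.1109
Node 0 (S = 125): V_0 = 1/1.1·[0.3846·73.2157 + 0.6154·12.1109] = 32.3752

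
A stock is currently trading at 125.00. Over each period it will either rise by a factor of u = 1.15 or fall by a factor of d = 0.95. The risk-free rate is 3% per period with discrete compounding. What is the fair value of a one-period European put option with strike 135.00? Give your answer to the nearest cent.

Risk-neutral probability p = (1 + 0.03 − 0.95)/(1.15 − 0.95) = 0.0800/0.2000 = 0.4000
Terminal stock prices: S_u = 143.8, S_d = 118.8
Terminal payoffs (K − S): max(-8.75, 0) = 0, max(16.25, 0) = 16.25
Node 0 (S = 125): V_0 = 1/1.03·[0.4000·0.0000 + 0.6000·16.2500] = 9.4660

9.47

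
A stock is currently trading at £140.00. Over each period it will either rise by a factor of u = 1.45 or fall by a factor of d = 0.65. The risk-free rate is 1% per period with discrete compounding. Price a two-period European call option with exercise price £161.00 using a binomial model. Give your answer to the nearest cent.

£26.47

Risk-neutral probability p = (1 + 0.01 − 0.65)/(1.45 − 0.65) = 0.3600/0.8000 = 0.4500
Terminal stock prices: S_uu = 294.4, S_ud = 132, S_dd = 59.15
Terminal payoffs (S − K): max(133.4, 0) = 133.4, max(-29.05, 0) = 0, max(-101.8, 0) = 0
Node u (S = 203): V_u = 1/1.01·[0.4500·133.3500 + 0.5500·0.0000] = 59.4134
Node d (S = 91): V_d = 1/1.01·[0.4500·0.0000 + 0.5500·0.0000] = 0.0000
Node 0 (S = 140): V_0 = 1/1.01·[0.4500·59.4134 + 0.5500·0.0000] = 26.4713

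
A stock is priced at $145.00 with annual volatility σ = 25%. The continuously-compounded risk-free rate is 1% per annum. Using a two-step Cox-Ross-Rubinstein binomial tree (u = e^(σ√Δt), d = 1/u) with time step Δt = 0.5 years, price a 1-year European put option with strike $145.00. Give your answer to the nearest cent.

$12.01

CRR parameters: u = e^(σ√Δt) = e^(0.25·√0.5) = 1.1934, d = 1/u = 0.8380
Per-period rate: rΔt = 0.01·0.5 = 0.005, so R = e^0.005 = 1.0050
Risk-neutral probability p = (e^0.005 − 0.8380)/(1.1934 − 0.8380) = 0.1670/0.3554 = 0.4700
Terminal stock prices: S_uu = 206.5, S_ud = 145, S_dd = 101.8
Terminal payoffs (K − S): max(-61.5, 0) = 0, max(0, 0) = 0, max(43.18, 0) = 43.18
Node u (S = 173): V_u = e^(−0.005)·[0.4700·0.0000 + 0.5300·0.0000] = 0.0000
Node d (S = 121.5): V_d = e^(−0.005)·[0.4700·0.0000 + 0.5300·43.1827] = 22.7716
Node 0 (S = 145): V_0 = e^(−0.005)·[0.4700·0.0000 + 0.5300·22.7716] = 12.0082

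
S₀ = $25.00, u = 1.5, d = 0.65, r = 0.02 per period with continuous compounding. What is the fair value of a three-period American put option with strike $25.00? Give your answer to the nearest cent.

$6.81

Risk-neutral probability p = (e^0.02 − 0.65)/(1.5 − 0.65) = 0.3702/0.8500 = 0.4355
Terminal stock prices: S_uuu = 84.38, S_uud = 36.56, S_udd = 15.84, S_ddd = 6.866
Terminal payoffs (K − S): max(-59.38, 0) = 0, max(-11.56, 0) = 0, max(9.156, 0) = 9.156, max(18.13, 0) = 18.13
Node uu (S = 56.25): continuation = e^(−0.02)·[0.4355·0.0000 + 0.5645·0.0000] = 0.0000; exercise value = 0.0000 ≤ continuation, so V_uu = 0.0000
Node ud (S = 24.38): continuation = e^(−0.02)·[0.4355·0.0000 + 0.5645·9.1562] = 5.0661; exercise value = 0.6250 ≤ continuation, so V_ud = 5.0661
Node dd (S = 10.56): continuation = e^(−0.02)·[0.4355·9.1562 + 0.5645·18.1344] = 13.9425; exercise value = 14.4375 > continuation, so V_dd = 14.4375 (exercise)
Node u (S = 37.5): continuation = e^(−0.02)·[0.4355·0.0000 + 0.5645·5.0661] = 2.8030; exercise value = 0.0000 ≤ continuation, so V_u = 2.8030
Node d (S = 16.25): continuation = e^(−0.02)·[0.4355·5.0661 + 0.5645·14.4375] = 10.1509; exercise value = 8.7500 ≤ continuation, so V_d = 10.1509
Node 0 (S = 25): continuation = e^(−0.02)·[0.4355·2.8030 + 0.5645·10.1509] = 6.8130; exercise value = 0.0000 ≤ continuation, so V_0 = 6.8130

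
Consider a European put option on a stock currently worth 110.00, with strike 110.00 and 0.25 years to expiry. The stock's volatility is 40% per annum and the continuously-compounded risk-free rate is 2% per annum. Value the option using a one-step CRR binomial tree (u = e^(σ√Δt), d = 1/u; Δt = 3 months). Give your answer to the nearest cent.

10.66

CRR parameters: u = e^(σ√Δt) = e^(0.4·√0.25) = 1.2214, d = 1/u = 0.8187
Per-period rate: rΔt = 0.02·0.25 = 0.005, so R = e^0.005 = 1.0050
Risk-neutral probability p = (e^0.005 − 0.8187)/(1.2214 − 0.8187) = 0.1863/0.4027 = 0.4626
Terminal stock prices: S_u = 134.4, S_d = 90.06
Terminal payoffs (K − S): max(-24.35, 0) = 0, max(19.94, 0) = 19.94
Node 0 (S = 110): V_0 = e^(−0.005)·[0.4626·0.0000 + 0.5374·19.9396] = 10.6618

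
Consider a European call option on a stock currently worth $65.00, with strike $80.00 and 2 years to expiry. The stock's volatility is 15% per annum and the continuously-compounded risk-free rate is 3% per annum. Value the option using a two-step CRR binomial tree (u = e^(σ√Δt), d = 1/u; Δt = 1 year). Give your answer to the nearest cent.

CRR parameters: u = e^(σ√Δt) = e^(0.15·√1) = 1.1618, d = 1/u = 0.8607
Per-period rate: rΔt = 0.03·1 = 0.03, so R = e^0.03 = 1.0305
Risk-neutral probability p = (e^0.03 − 0.8607)/(1.1618 − 0.8607) = 0.1697/0.3011 = 0.5637
Terminal stock prices: S_uu = 87.74, S_ud = 65, S_dd = 48.15
Terminal payoffs (S − K): max(7.741, 0) = 7.741, max(-15, 0) = 0, max(-31.85, 0) = 0
Node u (S = 75.52): V_u = e^(−0.03)·[0.5637·7.7408 + 0.4363·0.0000] = 4.2346
Node d (S = 55.95): V_d = e^(−0.03)·[0.5637·0.0000 + 0.4363·0.0000] = 0.0000
Node 0 (S = 65): V_0 = e^(−0.03)·[0.5637·4.2346 + 0.4363·0.0000] = 2.3165

$2.32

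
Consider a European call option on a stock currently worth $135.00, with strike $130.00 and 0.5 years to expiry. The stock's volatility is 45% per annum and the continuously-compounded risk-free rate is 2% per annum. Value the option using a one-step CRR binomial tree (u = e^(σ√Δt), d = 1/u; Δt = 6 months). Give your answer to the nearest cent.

CRR parameters: u = e^(σ√Δt) = e^(0.45·√0.5) = 1.3746, d = 1/u = 0.7275
Per-period rate: rΔt = 0.02·0.5 = 0.01, so R = e^0.01 = 1.0101
Risk-neutral probability p = (e^0.01 − 0.7275)/(1.3746 − 0.7275) = 0.2826/0.6472 = 0.4366
Terminal stock prices: S_u = 185.6, S_d = 98.21
Terminal payoffs (S − K): max(55.58, 0) = 55.58, max(-31.79, 0) = 0
Node 0 (S = 135): V_0 = e^(−0.01)·[0.4366·55.5775 + 0.5634·0.0000] = 24.0261

$24.03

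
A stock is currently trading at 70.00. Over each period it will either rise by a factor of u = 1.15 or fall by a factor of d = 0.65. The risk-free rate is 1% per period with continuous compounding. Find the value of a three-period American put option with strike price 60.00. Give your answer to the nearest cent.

Risk-neutral probability p = (e^0.01 − 0.65)/(1.15 − 0.65) = 0.3601/0.5000 = 0.7201
Terminal stock prices: S_uuu = 106.5, S_uud = 60.17, S_udd = 34.01, S_ddd = 19.22
Terminal payoffs (K − S): max(-46.46, 0) = 0, max(-0.1737, 0) = 0, max(25.99, 0) = 25.99, max(40.78, 0) = 40.78
Node uu (S = 92.57): continuation = e^(−0.01)·[0.7201·0.0000 + 0.2799·0.0000] = 0.0000; exercise value = 0.0000 ≤ continuation, so V_uu = 0.0000
Node ud (S = 52.33): continuation = e^(−0.01)·[0.7201·0.0000 + 0.2799·25.9887] = 7.2019; exercise value = 7.6750 > continuation, so V_ud = 7.6750 (exercise)
Node dd (S = 29.58): continuation = e^(−0.01)·[0.7201·25.9887 + 0.2799·40.7763] = 29.8280; exercise value = 30.4250 > continuation, so V_dd = 30.4250 (exercise)
Node u (S = 80.5): continuation = e^(−0.01)·[0.7201·0.0000 + 0.2799·7.6750] = 2.1269; exercise value = 0.0000 ≤ continuation, so V_u = 2.1269
Node d (S = 45.5): continuation = e^(−0.01)·[0.7201·7.6750 + 0.2799·30.4250] = 13.9030; exercise value = 14.5000 > continuation, so V_d = 14.5000 (exercise)
Node 0 (S = 70): continuation = e^(−0.01)·[0.7201·2.1269 + 0.2799·14.5000] = 5.5345; exercise value = 0.0000 ≤ continuation, so V_0 = 5.5345

5.53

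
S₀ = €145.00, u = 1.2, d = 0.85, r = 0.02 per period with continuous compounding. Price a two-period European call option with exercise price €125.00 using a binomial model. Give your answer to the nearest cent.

€30.03

Risk-neutral probability p = (e^0.02 − 0.85)/(1.2 − 0.85) = 0.1702/0.3500 = 0.4863
Terminal stock prices: S_uu = 208.8, S_ud = 147.9, S_dd = 104.8
Terminal payoffs (S − K): max(83.8, 0) = 83.8, max(22.9, 0) = 22.9, max(-20.24, 0) = 0
Node u (S = 174): V_u = e^(−0.02)·[0.4863·83.8000 + 0.5137·22.9000] = 51.4752
Node d (S = 123.2): V_d = e^(−0.02)·[0.4863·22.9000 + 0.5137·0.0000] = 10.9155
Node 0 (S = 145): V_0 = e^(−0.02)·[0.4863·51.4752 + 0.5137·10.9155] = 30.0326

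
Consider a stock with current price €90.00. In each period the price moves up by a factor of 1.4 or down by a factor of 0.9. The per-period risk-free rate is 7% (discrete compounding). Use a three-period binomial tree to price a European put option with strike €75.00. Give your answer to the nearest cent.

Risk-neutral probability p = (1 + 0.07 − 0.9)/(1.4 − 0.9) = 0.1700/0.5000 = 0.3400
Terminal stock prices: S_uuu = 247, S_uud = 158.8, S_udd = 102.1, S_ddd = 65.61
Terminal payoffs (K − S): max(-172, 0) = 0, max(-83.76, 0) = 0, max(-27.06, 0) = 0, max(9.39, 0) = 9.39
Node uu (S = 176.4): V_uu = 1/1.07·[0.3400·0.0000 + 0.6600·0.0000] = 0.0000
Node ud (S = 113.4): V_ud = 1/1.07·[0.3400·0.0000 + 0.6600·0.0000] = 0.0000
Node dd (S = 72.9): V_dd = 1/1.07·[0.3400·0.0000 + 0.6600·9.3900] = 5.7920
Node u (S = 126): V_u = 1/1.07·[0.3400·0.0000 + 0.6600·0.0000] = 0.0000
Node d (S = 81): V_d = 1/1.07·[0.3400·0.0000 + 0.6600·5.7920] = 3.5726
Node 0 (S = 90): V_0 = 1/1.07·[0.3400·0.0000 + 0.6600·3.5726] = 2.2037

€2.20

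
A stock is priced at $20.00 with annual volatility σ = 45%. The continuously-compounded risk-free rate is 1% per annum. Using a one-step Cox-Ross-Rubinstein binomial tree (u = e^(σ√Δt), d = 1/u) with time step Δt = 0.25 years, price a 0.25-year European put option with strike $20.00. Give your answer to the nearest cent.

CRR parameters: u = e^(σ√Δt) = e^(0.45·√0.25) = 1.2523, d = 1/u = 0.7985
Per-period rate: rΔt = 0.01·0.25 = 0.0025, so R = e^0.0025 = 1.0025
Risk-neutral probability p = (e^0.0025 − 0.7985)/(1.2523 − 0.7985) = 0.2040/0.4538 = 0.4495
Terminal stock prices: S_u = 25.05, S_d = 15.97
Terminal payoffs (K − S): max(-5.046, 0) = 0, max(4.03, 0) = 4.03
Node 0 (S = 20): V_0 = e^(−0.0025)·[0.4495·0.0000 + 0.5505·4.0297] = 2.2128

$2.21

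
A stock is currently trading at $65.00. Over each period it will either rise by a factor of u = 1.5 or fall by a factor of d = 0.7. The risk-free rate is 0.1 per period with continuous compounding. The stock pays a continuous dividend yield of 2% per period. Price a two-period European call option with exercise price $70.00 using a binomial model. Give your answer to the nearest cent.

$14.33

Per-period risk-free factor R = e^0.1 = 1.1052; dividend-adjusted growth = e^(0.1−0.02) = 1.0833.
Risk-neutral probability p = (1.0833 − 0.7)/(1.5 − 0.7) = 0.3833/0.8000 = 0.4791
Terminal stock prices: S_uu = 146.2, S_ud = 68.25, S_dd = 31.85
Terminal payoffs (S − K): max(76.25, 0) = 76.25, max(-1.75, 0) = 0, max(-38.15, 0) = 0
Node u (S = 97.5): V_u = e^(−0.1)·[0.4791·76.2500 + 0.5209·0.0000] = 33.0556
Node d (S = 45.5): V_d = e^(−0.1)·[0.4791·0.0000 + 0.5209·0.0000] = 0.0000
Node 0 (S = 65): V_0 = e^(−0.1)·[0.4791·33.0556 + 0.5209·0.0000] = 14.3301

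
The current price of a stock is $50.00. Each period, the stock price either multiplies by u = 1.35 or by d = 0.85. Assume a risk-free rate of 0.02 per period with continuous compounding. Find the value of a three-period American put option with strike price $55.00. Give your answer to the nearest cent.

Risk-neutral probability p = (e^0.02 − 0.85)/(1.35 − 0.85) = 0.1702/0.5000 = 0.3404
Terminal stock prices: S_uuu = 123, S_uud = 77.46, S_udd = 48.77, S_ddd = 30.71
Terminal payoffs (K − S): max(-68.02, 0) = 0, max(-22.46, 0) = 0, max(6.231, 0) = 6.231, max(24.29, 0) = 24.29
Node uu (S = 91.13): continuation = e^(−0.02)·[0.3404·0.0000 + 0.6596·0.0000] = 0.0000; exercise value = 0.0000 ≤ continuation, so V_uu = 0.0000
Node ud (S = 57.38): continuation = e^(−0.02)·[0.3404·0.0000 + 0.6596·6.2313] = 4.0287; exercise value = 0.0000 ≤ continuation, so V_ud = 4.0287
Node dd (S = 36.12): continuation = e^(−0.02)·[0.3404·6.2313 + 0.6596·24.2938] = 17.7859; exercise value = 18.8750 > continuation, so V_dd = 18.8750 (exercise)
Node u (S = 67.5): continuation = e^(−0.02)·[0.3404·0.0000 + 0.6596·4.0287] = 2.6047; exercise value = 0.0000 ≤ continuation, so V_u = 2.6047
Node d (S = 42.5): continuation = e^(−0.02)·[0.3404·4.0287 + 0.6596·18.8750] = 13.5476; exercise value = 12.5000 ≤ continuation, so V_d = 13.5476
Node 0 (S = 50): continuation = e^(−0.02)·[0.3404·2.6047 + 0.6596·13.5476] = 9.6281; exercise value = 5.0000 ≤ continuation, so V_0 = 9.6281

$9.63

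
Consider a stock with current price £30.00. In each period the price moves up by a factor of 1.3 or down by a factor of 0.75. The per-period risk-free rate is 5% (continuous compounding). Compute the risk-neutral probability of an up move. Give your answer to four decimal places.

p = 0.5478

Risk-neutral probability p = (e^0.05 − 0.75)/(1.3 − 0.75) = 0.3013/0.5500 = 0.5478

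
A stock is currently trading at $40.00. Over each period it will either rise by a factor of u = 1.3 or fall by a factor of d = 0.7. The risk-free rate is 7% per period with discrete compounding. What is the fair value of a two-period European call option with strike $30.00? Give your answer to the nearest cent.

Risk-neutral probability p = (1 + 0.07 − 0.7)/(1.3 − 0.7) = 0.3700/0.6000 = 0.6167
Terminal stock prices: S_uu = 67.6, S_ud = 36.4, S_dd = 19.6
Terminal payoffs (S − K): max(37.6, 0) = 37.6, max(6.4, 0) = 6.4, max(-10.4, 0) = 0
Node u (S = 52): V_u = 1/1.07·[0.6167·37.6000 + 0.3833·6.4000] = 23.9626
Node d (S = 28): V_d = 1/1.07·[0.6167·6.4000 + 0.3833·0.0000] = 3.6885
Node 0 (S = 40): V_0 = 1/1.07·[0.6167·23.9626 + 0.3833·3.6885] = 15.1316

$15.13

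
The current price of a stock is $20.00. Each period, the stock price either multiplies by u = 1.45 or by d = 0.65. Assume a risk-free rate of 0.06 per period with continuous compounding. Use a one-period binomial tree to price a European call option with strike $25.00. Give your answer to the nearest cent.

Risk-neutral probability p = (e^0.06 − 0.65)/(1.45 − 0.65) = 0.4118/0.8000 = 0.5148
Terminal stock prices: S_u = 29, S_d = 13
Terminal payoffs (S − K): max(4, 0) = 4, max(-12, 0) = 0
Node 0 (S = 20): V_0 = e^(−0.06)·[0.5148·4.0000 + 0.4852·0.0000] = 1.9393

$1.94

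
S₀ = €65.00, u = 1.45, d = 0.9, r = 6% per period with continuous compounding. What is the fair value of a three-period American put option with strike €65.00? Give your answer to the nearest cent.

Risk-neutral probability p = (e^0.06 − 0.9)/(1.45 − 0.9) = 0.1618/0.5500 = 0.2942
Terminal stock prices: S_uuu = 198.2, S_uud = 123, S_udd = 76.34, S_ddd = 47.39
Terminal payoffs (K − S): max(-133.2, 0) = 0, max(-58, 0) = 0, max(-11.34, 0) = 0, max(17.61, 0) = 17.61
Node uu (S = 136.7): continuation = e^(−0.06)·[0.2942·0.0000 + 0.7058·0.0000] = 0.0000; exercise value = 0.0000 ≤ continuation, so V_uu = 0.0000
Node ud (S = 84.83): continuation = e^(−0.06)·[0.2942·0.0000 + 0.7058·0.0000] = 0.0000; exercise value = 0.0000 ≤ continuation, so V_ud = 0.0000
Node dd (S = 52.65): continuation = e^(−0.06)·[0.2942·0.0000 + 0.7058·17.6150] = 11.7078; exercise value = 12.3500 > continuation, so V_dd = 12.3500 (exercise)
Node u (S = 94.25): continuation = e^(−0.06)·[0.2942·0.0000 + 0.7058·0.0000] = 0.0000; exercise value = 0.0000 ≤ continuation, so V_u = 0.0000
Node d (S = 58.5): continuation = e^(−0.06)·[0.2942·0.0000 + 0.7058·12.3500] = 8.2085; exercise value = 6.5000 ≤ continuation, so V_d = 8.2085
Node 0 (S = 65): continuation = e^(−0.06)·[0.2942·0.0000 + 0.7058·8.2085] = 5.4558; exercise value = 0.0000 ≤ continuation, so V_0 = 5.4558

€5.46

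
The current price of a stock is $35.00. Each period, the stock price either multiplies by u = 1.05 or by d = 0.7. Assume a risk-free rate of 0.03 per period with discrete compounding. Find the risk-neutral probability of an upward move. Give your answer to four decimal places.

p = 0.9429

Risk-neutral probability p = (1 + 0.03 − 0.7)/(1.05 − 0.7) = 0.3300/0.3500 = 0.9429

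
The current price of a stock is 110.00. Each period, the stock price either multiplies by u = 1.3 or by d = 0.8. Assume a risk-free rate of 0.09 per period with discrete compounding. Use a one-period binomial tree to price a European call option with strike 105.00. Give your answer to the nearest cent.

Risk-neutral probability p = (1 + 0.09 − 0.8)/(1.3 − 0.8) = 0.2900/0.5000 = 0.5800
Terminal stock prices: S_u = 143, S_d = 88
Terminal payoffs (S − K): max(38, 0) = 38, max(-17, 0) = 0
Node 0 (S = 110): V_0 = 1/1.09·[0.5800·38.0000 + 0.4200·0.0000] = 20.2202

20.22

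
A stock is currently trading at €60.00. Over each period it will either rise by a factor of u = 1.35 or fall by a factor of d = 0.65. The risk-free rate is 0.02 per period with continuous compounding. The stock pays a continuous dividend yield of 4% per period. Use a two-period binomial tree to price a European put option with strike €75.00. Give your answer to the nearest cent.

€24.02

Per-period risk-free factor R = e^0.02 = 1.0202; dividend-adjusted growth = e^(0.02−0.04) = 0.9802.
Risk-neutral probability p = (0.9802 − 0.65)/(1.35 − 0.65) = 0.3302/0.7000 = 0.4717
Terminal stock prices: S_uu = 109.4, S_ud = 52.65, S_dd = 25.35
Terminal payoffs (K − S): max(-34.35, 0) = 0, max(22.35, 0) = 22.35, max(49.65, 0) = 49.65
Node u (S = 81): V_u = e^(−0.02)·[0.4717·0.0000 + 0.5283·22.3500] = 11.5734
Node d (S = 39): V_d = e^(−0.02)·[0.4717·22.3500 + 0.5283·49.6500] = 36.0441
Node 0 (S = 60): V_0 = e^(−0.02)·[0.4717·11.5734 + 0.5283·36.0441] = 24.0158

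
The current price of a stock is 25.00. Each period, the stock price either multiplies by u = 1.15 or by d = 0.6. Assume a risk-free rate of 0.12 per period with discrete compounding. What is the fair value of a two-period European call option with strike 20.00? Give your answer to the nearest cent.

9.31

Risk-neutral probability p = (1 + 0.12 − 0.6)/(1.15 − 0.6) = 0.5200/0.5500 = 0.9455
Terminal stock prices: S_uu = 33.06, S_ud = 17.25, S_dd = 9
Terminal payoffs (S − K): max(13.06, 0) = 13.06, max(-2.75, 0) = 0, max(-11, 0) = 0
Node u (S = 28.75): V_u = 1/1.12·[0.9455·13.0625 + 0.0545·0.0000] = 11.0268
Node d (S = 15): V_d = 1/1.12·[0.9455·0.0000 + 0.0545·0.0000] = 0.0000
Node 0 (S = 25): V_0 = 1/1.12·[0.9455·11.0268 + 0.0545·0.0000] = 9.3083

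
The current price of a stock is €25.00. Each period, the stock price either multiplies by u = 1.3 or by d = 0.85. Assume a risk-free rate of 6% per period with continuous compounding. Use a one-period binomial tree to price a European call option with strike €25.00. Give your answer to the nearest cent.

€3.33

Risk-neutral probability p = (e^0.06 − 0.85)/(1.3 − 0.85) = 0.2118/0.4500 = 0.4707
Terminal stock prices: S_u = 32.5, S_d = 21.25
Terminal payoffs (S − K): max(7.5, 0) = 7.5, max(-3.75, 0) = 0
Node 0 (S = 25): V_0 = e^(−0.06)·[0.4707·7.5000 + 0.5293·0.0000] = 3.3250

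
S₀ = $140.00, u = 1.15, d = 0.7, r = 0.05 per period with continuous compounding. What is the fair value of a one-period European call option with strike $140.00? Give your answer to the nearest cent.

$15.59

Risk-neutral probability p = (e^0.05 − 0.7)/(1.15 − 0.7) = 0.3513/0.4500 = 0.7806
Terminal stock prices: S_u = 161, S_d = 98
Terminal payoffs (S − K): max(21, 0) = 21, max(-42, 0) = 0
Node 0 (S = 140): V_0 = e^(−0.05)·[0.7806·21.0000 + 0.2194·0.0000] = 15.5932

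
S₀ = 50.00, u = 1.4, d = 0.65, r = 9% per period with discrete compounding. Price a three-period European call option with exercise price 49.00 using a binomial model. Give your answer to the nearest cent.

Risk-neutral probability p = (1 + 0.09 − 0.65)/(1.4 − 0.65) = 0.4400/0.7500 = 0.5867
Terminal stock prices: S_uuu = 137.2, S_uud = 63.7, S_udd = 29.58, S_ddd = 13.73
Terminal payoffs (S − K): max(88.2, 0) = 88.2, max(14.7, 0) = 14.7, max(-19.42, 0) = 0, max(-35.27, 0) = 0
Node uu (S = 98): V_uu = 1/1.09·[0.5867·88.2000 + 0.4133·14.7000] = 53.0459
Node ud (S = 45.5): V_ud = 1/1.09·[0.5867·14.7000 + 0.4133·0.0000] = 7.9119
Node dd (S = 21.13): V_dd = 1/1.09·[0.5867·0.0000 + 0.4133·0.0000] = 0.0000
Node u (S = 70): V_u = 1/1.09·[0.5867·53.0459 + 0.4133·7.9119] = 31.5509
Node d (S = 32.5): V_d = 1/1.09·[0.5867·7.9119 + 0.4133·0.0000] = 4.2584
Node 0 (S = 50): V_0 = 1/1.09·[0.5867·31.5509 + 0.4133·4.2584] = 18.5963

18.60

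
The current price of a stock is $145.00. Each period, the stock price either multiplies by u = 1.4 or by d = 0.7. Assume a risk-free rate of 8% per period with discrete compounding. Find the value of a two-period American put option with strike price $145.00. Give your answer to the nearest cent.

$19.03

Risk-neutral probability p = (1 + 0.08 − 0.7)/(1.4 − 0.7) = 0.3800/0.7000 = 0.5429
Terminal stock prices: S_uu = 284.2, S_ud = 142.1, S_dd = 71.05
Terminal payoffs (K − S): max(-139.2, 0) = 0, max(2.9, 0) = 2.9, max(73.95, 0) = 73.95
Node u (S = 203): continuation = 1/1.08·[0.5429·0.0000 + 0.4571·2.9000] = 1.2275; exercise value = 0.0000 ≤ continuation, so V_u = 1.2275
Node d (S = 101.5): continuation = 1/1.08·[0.5429·2.9000 + 0.4571·73.9500] = 32.7593; exercise value = 43.5000 > continuation, so V_d = 43.5000 (exercise)
Node 0 (S = 145): continuation = 1/1.08·[0.5429·1.2275 + 0.4571·43.5000] = 19.0297; exercise value = 0.0000 ≤ continuation, so V_0 = 19.0297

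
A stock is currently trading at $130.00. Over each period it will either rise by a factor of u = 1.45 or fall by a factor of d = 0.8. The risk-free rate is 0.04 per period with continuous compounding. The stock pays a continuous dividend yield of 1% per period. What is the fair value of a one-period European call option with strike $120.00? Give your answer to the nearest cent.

$23.33

Per-period risk-free factor R = e^0.04 = 1.0408; dividend-adjusted growth = e^(0.04−0.01) = 1.0305.
Risk-neutral probability p = (1.0305 − 0.8)/(1.45 − 0.8) = 0.2305/0.6500 = 0.3545
Terminal stock prices: S_u = 188.5, S_d = 104
Terminal payoffs (S − K): max(68.5, 0) = 68.5, max(-16, 0) = 0
Node 0 (S = 130): V_0 = e^(−0.04)·[0.3545·68.5000 + 0.6455·0.0000] = 23.3341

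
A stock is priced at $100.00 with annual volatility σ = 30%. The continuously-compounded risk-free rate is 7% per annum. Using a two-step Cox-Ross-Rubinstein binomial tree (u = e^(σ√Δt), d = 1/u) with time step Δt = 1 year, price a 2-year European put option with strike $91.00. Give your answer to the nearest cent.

CRR parameters: u = e^(σ√Δt) = e^(0.3·√1) = 1.3499, d = 1/u = 0.7408
Per-period rate: rΔt = 0.07·1 = 0.07, so R = e^0.07 = 1.0725
Risk-neutral probability p = (e^0.07 − 0.7408)/(1.3499 − 0.7408) = 0.3317/0.6090 = 0.5446
Terminal stock prices: S_uu = 182.2, S_ud = 100, S_dd = 54.88
Terminal payoffs (K − S): max(-91.21, 0) = 0, max(-9, 0) = 0, max(36.12, 0) = 36.12
Node u (S = 135): V_u = e^(−0.07)·[0.5446·0.0000 + 0.4554·0.0000] = 0.0000
Node d (S = 74.08): V_d = e^(−0.07)·[0.5446·0.0000 + 0.4554·36.1188] = 15.3361
Node 0 (S = 100): V_0 = e^(−0.07)·[0.5446·0.0000 + 0.4554·15.3361] = 6.5118

$6.51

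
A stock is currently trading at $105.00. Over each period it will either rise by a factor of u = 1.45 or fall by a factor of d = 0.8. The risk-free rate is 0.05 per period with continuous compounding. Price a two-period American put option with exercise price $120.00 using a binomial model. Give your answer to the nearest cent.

Risk-neutral probability p = (e^0.05 − 0.8)/(1.45 − 0.8) = 0.2513/0.6500 = 0.3866
Terminal stock prices: S_uu = 220.8, S_ud = 121.8, S_dd = 67.2
Terminal payoffs (K − S): max(-100.8, 0) = 0, max(-1.8, 0) = 0, max(52.8, 0) = 52.8
Node u (S = 152.2): continuation = e^(−0.05)·[0.3866·0.0000 + 0.6134·0.0000] = 0.0000; exercise value = 0.0000 ≤ continuation, so V_u = 0.0000
Node d (S = 84): continuation = e^(−0.05)·[0.3866·0.0000 + 0.6134·52.8000] = 30.8094; exercise value = 36.0000 > continuation, so V_d = 36.0000 (exercise)
Node 0 (S = 105): continuation = e^(−0.05)·[0.3866·0.0000 + 0.6134·36.0000] = 21.0064; exercise value = 15.0000 ≤ continuation, so V_0 = 21.0064

$21.01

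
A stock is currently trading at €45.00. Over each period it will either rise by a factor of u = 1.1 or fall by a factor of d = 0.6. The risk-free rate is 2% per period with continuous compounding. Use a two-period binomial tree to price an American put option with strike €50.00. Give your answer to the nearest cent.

Risk-neutral probability p = (e^0.02 − 0.6)/(1.1 − 0.6) = 0.4202/0.5000 = 0.8404
Terminal stock prices: S_uu = 54.45, S_ud = 29.7, S_dd = 16.2
Terminal payoffs (K − S): max(-4.45, 0) = 0, max(20.3, 0) = 20.3, max(33.8, 0) = 33.8
Node u (S = 49.5): continuation = e^(−0.02)·[0.8404·0.0000 + 0.1596·20.3000] = 3.1757; exercise value = 0.5000 ≤ continuation, so V_u = 3.1757
Node d (S = 27): continuation = e^(−0.02)·[0.8404·20.3000 + 0.1596·33.8000] = 22.0099; exercise value = 23.0000 > continuation, so V_d = 23.0000 (exercise)
Node 0 (S = 45): continuation = e^(−0.02)·[0.8404·3.1757 + 0.1596·23.0000] = 6.2141; exercise value = 5.0000 ≤ continuation, so V_0 = 6.2141

€6.21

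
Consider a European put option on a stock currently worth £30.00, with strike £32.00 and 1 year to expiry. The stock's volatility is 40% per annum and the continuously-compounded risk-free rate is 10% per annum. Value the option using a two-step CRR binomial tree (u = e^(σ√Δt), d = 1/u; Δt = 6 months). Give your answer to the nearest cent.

£4.03

CRR parameters: u = e^(σ√Δt) = e^(0.4·√0.5) = 1.3269, d = 1/u = 0.7536
Per-period rate: rΔt = 0.1·0.5 = 0.05, so R = e^0.05 = 1.0513
Risk-neutral probability p = (e^0.05 − 0.7536)/(1.3269 − 0.7536) = 0.2976/0.5733 = 0.5192
Terminal stock prices: S_uu = 52.82, S_ud = 30, S_dd = 17.04
Terminal payoffs (K − S): max(-20.82, 0) = 0, max(2, 0) = 2, max(14.96, 0) = 14.96
Node u (S = 39.81): V_u = e^(−0.05)·[0.5192·0.0000 + 0.4808·2.0000] = 0.9147
Node d (S = 22.61): V_d = e^(−0.05)·[0.5192·2.0000 + 0.4808·14.9609] = 7.8302
Node 0 (S = 30): V_0 = e^(−0.05)·[0.5192·0.9147 + 0.4808·7.8302] = 4.0329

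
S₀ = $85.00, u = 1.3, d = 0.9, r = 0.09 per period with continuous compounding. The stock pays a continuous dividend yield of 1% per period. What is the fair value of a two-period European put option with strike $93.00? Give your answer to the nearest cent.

Per-period risk-free factor R = e^0.09 = 1.0942; dividend-adjusted growth = e^(0.09−0.01) = 1.0833.
Risk-neutral probability p = (1.0833 − 0.9)/(1.3 − 0.9) = 0.1833/0.4000 = 0.4582
Terminal stock prices: S_uu = 143.7, S_ud = 99.45, S_dd = 68.85
Terminal payoffs (K − S): max(-50.65, 0) = 0, max(-6.45, 0) = 0, max(24.15, 0) = 24.15
Node u (S = 110.5): V_u = e^(−0.09)·[0.4582·0.0000 + 0.5418·0.0000] = 0.0000
Node d (S = 76.5): V_d = e^(−0.09)·[0.4582·0.0000 + 0.5418·24.1500] = 11.9579
Node 0 (S = 85): V_0 = e^(−0.09)·[0.4582·0.0000 + 0.5418·11.9579] = 5.9210

$5.92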